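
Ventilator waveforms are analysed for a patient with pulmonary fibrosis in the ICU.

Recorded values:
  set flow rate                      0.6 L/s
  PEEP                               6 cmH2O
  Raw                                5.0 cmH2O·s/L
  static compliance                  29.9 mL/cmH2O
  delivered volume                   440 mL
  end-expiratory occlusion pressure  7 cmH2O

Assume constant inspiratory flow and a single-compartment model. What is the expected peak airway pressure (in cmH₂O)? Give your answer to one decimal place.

24.7

Total PEEP = 7 cmH2O (set 6 + intrinsic 1); this is the baseline alveolar pressure.
Equation of motion (constant flow): PIP = Vt/C + R·V̇ + PEEP.
PIP = 440/29.9 + 5.0×0.6 + 7 = 14.716 + 3.0 + 7 = 24.716 cmH2O.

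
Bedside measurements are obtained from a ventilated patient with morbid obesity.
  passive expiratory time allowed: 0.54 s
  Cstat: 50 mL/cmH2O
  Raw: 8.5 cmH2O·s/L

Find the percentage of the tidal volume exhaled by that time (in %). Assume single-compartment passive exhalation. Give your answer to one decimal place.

τ = R × C = 8.5 × 50 mL/cmH2O = 8.5 × 0.050 L/cmH2O = 0.425 s.
Passive exhalation: V(t)/V₀ = e^(−t/τ) = e^(−0.54/0.425) = 0.2807.
Fraction exhaled = 1 − 0.2807 = 0.7193 → 71.93%.

71.9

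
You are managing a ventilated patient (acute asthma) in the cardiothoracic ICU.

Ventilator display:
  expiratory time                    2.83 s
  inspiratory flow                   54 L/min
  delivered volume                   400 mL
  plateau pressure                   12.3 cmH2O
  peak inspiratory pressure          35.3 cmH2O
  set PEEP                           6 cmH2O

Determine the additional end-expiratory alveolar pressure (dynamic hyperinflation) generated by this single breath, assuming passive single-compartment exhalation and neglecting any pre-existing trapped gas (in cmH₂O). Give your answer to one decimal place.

1.1

Flow: 54 L/min ÷ 60 = 0.9 L/s.
R = (PIP − Pplat)/V̇ = (35.3 − 12.3) / 0.9 = 23.0/0.9 = 25.556 cmH2O·s/L.
C = Vt/(Pplat − PEEP) = 400.0 / (12.3 − 6) = 400.0/6.3 = 63.492 mL/cmH2O.
τ = R × C = 25.556 × 0.06349 L/cmH2O = 1.623 s.
Fraction remaining = e^(−Te/τ) = e^(−2.83/1.623) = 0.1749; trapped volume = 400.0 × 0.1749 = 69.96 mL.
Additional alveolar pressure from trapping ≈ V_trapped / C = 69.96 / 63.492 = 1.102 cmH2O.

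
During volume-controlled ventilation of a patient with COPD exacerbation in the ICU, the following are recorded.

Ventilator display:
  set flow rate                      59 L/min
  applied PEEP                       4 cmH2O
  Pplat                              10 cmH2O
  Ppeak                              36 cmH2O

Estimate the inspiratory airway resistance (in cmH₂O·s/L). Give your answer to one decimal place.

26.4

Flow: 59 L/min ÷ 60 = 0.9833 L/s.
Raw = (PIP − Pplat) / flow = (36 − 10) / 0.9833 = 26.0 / 0.9833 = 26.442 cmH2O·s/L.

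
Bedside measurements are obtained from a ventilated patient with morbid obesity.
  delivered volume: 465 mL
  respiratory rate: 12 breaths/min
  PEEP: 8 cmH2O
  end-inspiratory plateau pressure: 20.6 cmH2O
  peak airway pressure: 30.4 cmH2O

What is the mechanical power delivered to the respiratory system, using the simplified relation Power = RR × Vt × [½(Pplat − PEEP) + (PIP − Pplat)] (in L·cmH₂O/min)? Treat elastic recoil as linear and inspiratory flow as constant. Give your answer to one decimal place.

89.8

Per-breath work = Vt × [½(Pplat−PEEP) + (PIP−Pplat)] = 0.465 × [0.5×12.6 + 9.8] = 0.465 × 16.1 = 7.487 L·cmH2O.
Power = 12 × 7.487 = 89.844 L·cmH2O/min.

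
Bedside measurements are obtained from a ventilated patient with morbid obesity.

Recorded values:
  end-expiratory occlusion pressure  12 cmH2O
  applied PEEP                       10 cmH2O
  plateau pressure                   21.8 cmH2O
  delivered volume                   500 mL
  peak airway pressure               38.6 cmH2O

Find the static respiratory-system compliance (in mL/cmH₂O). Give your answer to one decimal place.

End-expiratory occlusion gives total PEEP = 12 cmH2O (intrinsic PEEP = 12 − 10 = 2). Use total PEEP for the elastic gradient.
Cstat = Vt / (Pplat − PEEPtotal) = 500 / (21.8 − 12) = 500 / 9.8 = 51.02 mL/cmH2O.

51.0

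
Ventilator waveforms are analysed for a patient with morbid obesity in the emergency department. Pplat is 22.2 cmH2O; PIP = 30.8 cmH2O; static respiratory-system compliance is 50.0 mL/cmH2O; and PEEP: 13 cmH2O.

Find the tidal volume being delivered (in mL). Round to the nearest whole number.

460

Vt = Cstat × (Pplat − PEEP) = 50.0 × (22.2 − 13) = 50.0 × 9.2 = 460.0 mL.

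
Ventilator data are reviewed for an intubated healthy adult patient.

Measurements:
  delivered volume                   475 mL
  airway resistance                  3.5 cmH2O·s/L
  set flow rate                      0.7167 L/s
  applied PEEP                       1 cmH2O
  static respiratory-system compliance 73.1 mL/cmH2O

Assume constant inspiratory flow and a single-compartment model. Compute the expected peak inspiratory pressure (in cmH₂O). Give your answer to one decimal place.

10.0

Equation of motion (constant flow): PIP = Vt/C + R·V̇ + PEEP.
PIP = 475/73.1 + 3.5×0.7167 + 1 = 6.498 + 2.508 + 1 = 10.006 cmH2O.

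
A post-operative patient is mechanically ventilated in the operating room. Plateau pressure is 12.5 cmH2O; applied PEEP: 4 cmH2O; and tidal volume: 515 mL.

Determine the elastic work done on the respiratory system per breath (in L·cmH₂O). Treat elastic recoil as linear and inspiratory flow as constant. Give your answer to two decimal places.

Elastic work ≈ ½ × (Pplat − PEEP) × Vt = 0.5 × (12.5 − 4) × 0.515 L = 0.5 × 8.5 × 0.515 = 2.189 L·cmH2O.

2.19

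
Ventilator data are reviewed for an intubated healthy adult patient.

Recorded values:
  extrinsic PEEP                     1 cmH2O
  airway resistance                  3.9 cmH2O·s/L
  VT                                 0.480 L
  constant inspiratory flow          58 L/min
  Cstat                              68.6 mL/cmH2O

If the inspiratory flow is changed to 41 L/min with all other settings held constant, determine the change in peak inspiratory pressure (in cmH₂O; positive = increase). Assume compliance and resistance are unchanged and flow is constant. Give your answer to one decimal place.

Flow: 58 L/min ÷ 60 = 0.9667 L/s.
New flow: 41 L/min ÷ 60 = 0.6833 L/s.
PIP = Vt/C + R·V̇ + PEEP (constant-flow equation of motion).
Only the resistive term changes: ΔPIP = R × ΔV̇ = 3.9 × (0.6833 − 0.9667) = 3.9 × -0.2834 = -1.105 cmH2O.

-1.1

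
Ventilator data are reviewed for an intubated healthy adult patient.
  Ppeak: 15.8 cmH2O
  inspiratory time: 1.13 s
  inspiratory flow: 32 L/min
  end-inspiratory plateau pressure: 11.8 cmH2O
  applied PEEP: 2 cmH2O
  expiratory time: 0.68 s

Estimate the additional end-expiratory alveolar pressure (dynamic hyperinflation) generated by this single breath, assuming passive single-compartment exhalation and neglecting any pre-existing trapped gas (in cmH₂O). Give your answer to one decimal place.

2.2

Flow: 32 L/min ÷ 60 = 0.5333 L/s.
Vt = flow × Ti = 0.5333 L/s × 1.13 s × 1000 mL/L = 602.63 mL.
R = (PIP − Pplat)/V̇ = (15.8 − 11.8) / 0.5333 = 4.0/0.5333 = 7.5 cmH2O·s/L.
C = Vt/(Pplat − PEEP) = 602.63 / (11.8 − 2) = 602.63/9.8 = 61.493 mL/cmH2O.
τ = R × C = 7.5 × 0.06149 L/cmH2O = 0.4612 s.
Fraction remaining = e^(−Te/τ) = e^(−0.68/0.4612) = 0.2289; trapped volume = 602.63 × 0.2289 = 137.94 mL.
Additional alveolar pressure from trapping ≈ V_trapped / C = 137.94 / 61.493 = 2.243 cmH2O.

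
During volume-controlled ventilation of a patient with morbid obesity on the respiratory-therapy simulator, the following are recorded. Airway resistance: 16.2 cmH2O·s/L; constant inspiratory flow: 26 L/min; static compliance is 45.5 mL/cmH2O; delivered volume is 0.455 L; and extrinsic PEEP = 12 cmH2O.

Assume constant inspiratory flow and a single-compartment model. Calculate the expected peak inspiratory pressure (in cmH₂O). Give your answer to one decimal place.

Flow: 26 L/min ÷ 60 = 0.4333 L/s.
Equation of motion (constant flow): PIP = Vt/C + R·V̇ + PEEP.
PIP = 455/45.5 + 16.2×0.4333 + 12 = 10.0 + 7.019 + 12 = 29.019 cmH2O.

29.0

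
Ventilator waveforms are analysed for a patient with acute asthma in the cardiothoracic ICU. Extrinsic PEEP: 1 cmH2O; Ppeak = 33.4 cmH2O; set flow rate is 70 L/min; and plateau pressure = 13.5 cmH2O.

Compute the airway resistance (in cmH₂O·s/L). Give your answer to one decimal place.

Flow: 70 L/min ÷ 60 = 1.1667 L/s.
Raw = (PIP − Pplat) / flow = (33.4 − 13.5) / 1.1667 = 19.9 / 1.1667 = 17.057 cmH2O·s/L.

17.1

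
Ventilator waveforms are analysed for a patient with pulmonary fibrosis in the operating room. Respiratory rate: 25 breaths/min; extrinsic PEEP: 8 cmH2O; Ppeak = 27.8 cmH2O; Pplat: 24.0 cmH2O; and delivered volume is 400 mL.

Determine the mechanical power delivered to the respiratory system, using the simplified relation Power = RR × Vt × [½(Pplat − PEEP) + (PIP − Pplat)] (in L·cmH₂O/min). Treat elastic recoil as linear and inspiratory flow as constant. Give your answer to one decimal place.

118.0

Per-breath work = Vt × [½(Pplat−PEEP) + (PIP−Pplat)] = 0.400 × [0.5×16.0 + 3.8] = 0.400 × 11.8 = 4.72 L·cmH2O.
Power = 25 × 4.72 = 118.0 L·cmH2O/min.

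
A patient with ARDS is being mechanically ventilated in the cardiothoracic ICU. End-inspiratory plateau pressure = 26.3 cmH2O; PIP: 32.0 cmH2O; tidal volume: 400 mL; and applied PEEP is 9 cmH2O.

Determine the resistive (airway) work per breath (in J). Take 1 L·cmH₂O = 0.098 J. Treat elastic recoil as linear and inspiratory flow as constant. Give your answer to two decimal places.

0.22

With constant inspiratory flow the resistive pressure is constant at PIP − Pplat = 32.0 − 26.3 = 5.7 cmH2O, so resistive work = 5.7 × 0.400 = 2.28 L·cmH2O.
× 0.098 J/(L·cmH2O) → 0.2234 J.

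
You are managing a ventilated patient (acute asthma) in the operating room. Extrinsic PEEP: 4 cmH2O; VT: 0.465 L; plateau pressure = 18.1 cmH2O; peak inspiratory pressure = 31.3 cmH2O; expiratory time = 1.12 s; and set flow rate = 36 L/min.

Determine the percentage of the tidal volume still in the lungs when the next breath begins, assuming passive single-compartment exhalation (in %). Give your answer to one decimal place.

21.4

Flow: 36 L/min ÷ 60 = 0.6 L/s.
R = (PIP − Pplat)/V̇ = (31.3 − 18.1) / 0.6 = 13.2/0.6 = 22.0 cmH2O·s/L.
C = Vt/(Pplat − PEEP) = 465.0 / (18.1 − 4) = 465.0/14.1 = 32.979 mL/cmH2O.
τ = R × C = 22.0 × 0.03298 L/cmH2O = 0.7256 s.
Fraction remaining at end-expiration = e^(−Te/τ) = e^(−1.12/0.7256) = 0.2136 → 21.36%.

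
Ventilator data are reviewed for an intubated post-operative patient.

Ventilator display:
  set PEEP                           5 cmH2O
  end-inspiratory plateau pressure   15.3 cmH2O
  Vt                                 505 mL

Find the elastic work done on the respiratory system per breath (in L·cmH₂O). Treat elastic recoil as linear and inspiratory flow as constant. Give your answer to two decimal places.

Elastic work ≈ ½ × (Pplat − PEEP) × Vt = 0.5 × (15.3 − 5) × 0.505 L = 0.5 × 10.3 × 0.505 = 2.601 L·cmH2O.

2.60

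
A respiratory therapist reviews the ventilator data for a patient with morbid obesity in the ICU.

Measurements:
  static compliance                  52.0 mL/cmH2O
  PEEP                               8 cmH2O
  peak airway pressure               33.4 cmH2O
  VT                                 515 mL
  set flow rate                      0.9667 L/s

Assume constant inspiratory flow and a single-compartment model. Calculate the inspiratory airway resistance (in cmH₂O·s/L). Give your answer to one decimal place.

16.0

Equation of motion (constant flow): PIP = Vt/C + R·V̇ + PEEP.
R·V̇ = PIP − Vt/C − PEEP = 33.4 − 515/52.0 − 8 = 33.4 − 9.904 − 8 = 15.496 cmH2O.
R = 15.496 / 0.9667 = 16.03 cmH2O·s/L.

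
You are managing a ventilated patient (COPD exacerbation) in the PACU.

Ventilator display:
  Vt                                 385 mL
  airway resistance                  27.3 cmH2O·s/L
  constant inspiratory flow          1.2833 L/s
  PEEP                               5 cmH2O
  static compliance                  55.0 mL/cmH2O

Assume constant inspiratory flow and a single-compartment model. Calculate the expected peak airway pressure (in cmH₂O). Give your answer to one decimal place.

Equation of motion (constant flow): PIP = Vt/C + R·V̇ + PEEP.
PIP = 385/55.0 + 27.3×1.2833 + 5 = 7.0 + 35.034 + 5 = 47.034 cmH2O.

47.0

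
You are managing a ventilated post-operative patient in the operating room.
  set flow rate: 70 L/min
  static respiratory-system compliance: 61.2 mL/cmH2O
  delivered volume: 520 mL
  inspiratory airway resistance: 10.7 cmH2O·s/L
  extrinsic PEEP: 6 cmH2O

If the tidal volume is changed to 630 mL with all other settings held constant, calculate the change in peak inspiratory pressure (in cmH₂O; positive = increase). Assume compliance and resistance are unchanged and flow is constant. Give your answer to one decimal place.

1.8

PIP = Vt/C + R·V̇ + PEEP (constant-flow equation of motion).
Only the elastic term changes: ΔPIP = ΔVt / C = (630 − 520) / 61.2 = 1.797 cmH2O.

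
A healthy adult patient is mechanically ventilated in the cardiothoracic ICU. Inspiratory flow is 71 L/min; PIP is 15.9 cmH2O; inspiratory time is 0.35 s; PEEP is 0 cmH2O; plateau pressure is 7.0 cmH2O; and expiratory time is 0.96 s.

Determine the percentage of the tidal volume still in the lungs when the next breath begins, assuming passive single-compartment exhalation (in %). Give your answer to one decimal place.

11.6

Flow: 71 L/min ÷ 60 = 1.1833 L/s.
Vt = flow × Ti = 1.1833 L/s × 0.35 s × 1000 mL/L = 414.16 mL.
R = (PIP − Pplat)/V̇ = (15.9 − 7.0) / 1.1833 = 8.9/1.1833 = 7.521 cmH2O·s/L.
C = Vt/(Pplat − PEEP) = 414.16 / (7.0 − 0) = 414.16/7.0 = 59.166 mL/cmH2O.
τ = R × C = 7.521 × 0.05917 L/cmH2O = 0.445 s.
Fraction remaining at end-expiration = e^(−Te/τ) = e^(−0.96/0.445) = 0.1156 → 11.56%.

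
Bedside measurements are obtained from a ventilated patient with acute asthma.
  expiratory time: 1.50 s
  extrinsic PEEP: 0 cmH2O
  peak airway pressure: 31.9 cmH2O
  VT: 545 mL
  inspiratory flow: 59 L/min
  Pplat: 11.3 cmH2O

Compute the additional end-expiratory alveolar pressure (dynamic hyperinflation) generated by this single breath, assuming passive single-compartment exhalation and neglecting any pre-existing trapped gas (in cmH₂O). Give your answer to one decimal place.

2.6

Flow: 59 L/min ÷ 60 = 0.9833 L/s.
R = (PIP − Pplat)/V̇ = (31.9 − 11.3) / 0.9833 = 20.6/0.9833 = 20.95 cmH2O·s/L.
C = Vt/(Pplat − PEEP) = 545.0 / (11.3 − 0) = 545.0/11.3 = 48.23 mL/cmH2O.
τ = R × C = 20.95 × 0.04823 L/cmH2O = 1.01 s.
Fraction remaining = e^(−Te/τ) = e^(−1.50/1.01) = 0.2265; trapped volume = 545.0 × 0.2265 = 123.44 mL.
Additional alveolar pressure from trapping ≈ V_trapped / C = 123.44 / 48.23 = 2.559 cmH2O.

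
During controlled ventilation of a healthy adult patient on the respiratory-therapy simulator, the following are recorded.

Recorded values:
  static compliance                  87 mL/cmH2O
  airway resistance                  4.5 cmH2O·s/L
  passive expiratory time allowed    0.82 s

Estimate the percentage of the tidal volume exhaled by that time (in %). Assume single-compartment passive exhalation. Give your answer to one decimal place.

87.7

τ = R × C = 4.5 × 87 mL/cmH2O = 4.5 × 0.087 L/cmH2O = 0.3915 s.
Passive exhalation: V(t)/V₀ = e^(−t/τ) = e^(−0.82/0.3915) = 0.1231.
Fraction exhaled = 1 − 0.1231 = 0.8769 → 87.69%.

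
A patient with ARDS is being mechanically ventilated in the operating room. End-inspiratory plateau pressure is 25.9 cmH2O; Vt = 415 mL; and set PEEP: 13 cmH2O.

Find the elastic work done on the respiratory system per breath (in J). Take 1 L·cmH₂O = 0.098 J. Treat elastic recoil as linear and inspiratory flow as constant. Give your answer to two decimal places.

Elastic work ≈ ½ × (Pplat − PEEP) × Vt = 0.5 × (25.9 − 13) × 0.415 L = 0.5 × 12.9 × 0.415 = 2.677 L·cmH2O.
× 0.098 J/(L·cmH2O) → 0.2623 J.

0.26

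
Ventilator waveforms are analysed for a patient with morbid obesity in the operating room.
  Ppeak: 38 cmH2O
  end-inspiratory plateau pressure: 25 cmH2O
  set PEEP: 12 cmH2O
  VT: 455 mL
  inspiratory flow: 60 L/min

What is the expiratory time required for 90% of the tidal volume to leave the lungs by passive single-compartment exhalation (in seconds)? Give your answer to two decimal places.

1.05

Flow: 60 L/min ÷ 60 = 1 L/s.
R = (PIP − Pplat)/V̇ = (38 − 25) / 1 = 13.0/1 = 13.0 cmH2O·s/L.
C = Vt/(Pplat − PEEP) = 455.0 / (25 − 12) = 455.0/13.0 = 35.0 mL/cmH2O.
τ = R × C = 13.0 × 0.035 L/cmH2O = 0.455 s.
t = −τ·ln(1 − 0.90) = −0.455·ln(0.1) = 1.048 s.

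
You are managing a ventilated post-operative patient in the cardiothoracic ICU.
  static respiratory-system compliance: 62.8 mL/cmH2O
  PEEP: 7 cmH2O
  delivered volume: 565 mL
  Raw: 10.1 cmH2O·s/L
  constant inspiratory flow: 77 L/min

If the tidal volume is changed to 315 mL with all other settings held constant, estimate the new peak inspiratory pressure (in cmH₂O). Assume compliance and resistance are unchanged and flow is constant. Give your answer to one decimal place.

25.0

Flow: 77 L/min ÷ 60 = 1.2833 L/s.
PIP = Vt/C + R·V̇ + PEEP (constant-flow equation of motion).
Only the elastic term changes: ΔPIP = ΔVt / C = (315 − 565) / 62.8 = -3.981 cmH2O.
Original PIP = 565/62.8 + 10.1×1.2833 + 7 = 28.958 cmH2O; new PIP = 28.958 + (-3.981) = 24.977 cmH2O.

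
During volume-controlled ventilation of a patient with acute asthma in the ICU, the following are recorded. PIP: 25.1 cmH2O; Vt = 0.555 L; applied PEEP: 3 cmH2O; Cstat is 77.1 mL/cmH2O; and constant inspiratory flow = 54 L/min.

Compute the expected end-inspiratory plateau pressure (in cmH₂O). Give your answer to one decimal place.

10.2

Pplat = PEEP + Vt / Cstat = 3 + 555 / 77.1 = 3 + 7.198 = 10.198 cmH2O.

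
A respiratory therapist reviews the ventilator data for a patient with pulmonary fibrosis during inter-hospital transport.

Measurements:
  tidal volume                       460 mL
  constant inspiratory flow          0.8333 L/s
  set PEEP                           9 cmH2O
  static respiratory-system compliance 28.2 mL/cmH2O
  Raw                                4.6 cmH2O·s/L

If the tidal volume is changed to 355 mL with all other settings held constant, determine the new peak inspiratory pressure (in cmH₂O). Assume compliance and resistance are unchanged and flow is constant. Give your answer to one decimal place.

PIP = Vt/C + R·V̇ + PEEP (constant-flow equation of motion).
Only the elastic term changes: ΔPIP = ΔVt / C = (355 − 460) / 28.2 = -3.723 cmH2O.
Original PIP = 460/28.2 + 4.6×0.8333 + 9 = 29.145 cmH2O; new PIP = 29.145 + (-3.723) = 25.422 cmH2O.

25.4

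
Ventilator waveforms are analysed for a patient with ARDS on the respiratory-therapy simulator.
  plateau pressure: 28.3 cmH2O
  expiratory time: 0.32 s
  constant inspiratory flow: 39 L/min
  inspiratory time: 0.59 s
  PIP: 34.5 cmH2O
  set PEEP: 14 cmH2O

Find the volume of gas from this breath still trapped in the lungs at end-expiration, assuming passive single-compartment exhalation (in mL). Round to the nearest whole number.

Flow: 39 L/min ÷ 60 = 0.65 L/s.
Vt = flow × Ti = 0.65 L/s × 0.59 s × 1000 mL/L = 383.5 mL.
R = (PIP − Pplat)/V̇ = (34.5 − 28.3) / 0.65 = 6.2/0.65 = 9.538 cmH2O·s/L.
C = Vt/(Pplat − PEEP) = 383.5 / (28.3 − 14) = 383.5/14.3 = 26.818 mL/cmH2O.
τ = R × C = 9.538 × 0.02682 L/cmH2O = 0.2558 s.
Fraction remaining = e^(−Te/τ) = e^(−0.32/0.2558) = 0.2862.
Trapped volume = 383.5 × 0.2862 = 109.76 mL.

110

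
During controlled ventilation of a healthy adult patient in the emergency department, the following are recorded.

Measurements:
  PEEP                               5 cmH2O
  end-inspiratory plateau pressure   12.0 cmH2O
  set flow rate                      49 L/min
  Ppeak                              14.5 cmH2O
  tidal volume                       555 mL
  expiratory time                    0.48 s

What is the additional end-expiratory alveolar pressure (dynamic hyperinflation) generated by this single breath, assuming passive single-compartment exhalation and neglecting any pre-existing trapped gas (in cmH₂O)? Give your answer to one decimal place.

1.0

Flow: 49 L/min ÷ 60 = 0.8167 L/s.
R = (PIP − Pplat)/V̇ = (14.5 − 12.0) / 0.8167 = 2.5/0.8167 = 3.061 cmH2O·s/L.
C = Vt/(Pplat − PEEP) = 555.0 / (12.0 − 5) = 555.0/7.0 = 79.286 mL/cmH2O.
τ = R × C = 3.061 × 0.07929 L/cmH2O = 0.2427 s.
Fraction remaining = e^(−Te/τ) = e^(−0.48/0.2427) = 0.1384; trapped volume = 555.0 × 0.1384 = 76.812 mL.
Additional alveolar pressure from trapping ≈ V_trapped / C = 76.812 / 79.286 = 0.9688 cmH2O.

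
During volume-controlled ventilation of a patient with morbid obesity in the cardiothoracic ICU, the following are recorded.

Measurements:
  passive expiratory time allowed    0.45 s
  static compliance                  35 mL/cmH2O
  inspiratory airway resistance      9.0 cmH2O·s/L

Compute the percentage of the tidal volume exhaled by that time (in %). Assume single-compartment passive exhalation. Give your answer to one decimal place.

76.0

τ = R × C = 9.0 × 35 mL/cmH2O = 9.0 × 0.035 L/cmH2O = 0.315 s.
Passive exhalation: V(t)/V₀ = e^(−t/τ) = e^(−0.45/0.315) = 0.2397.
Fraction exhaled = 1 − 0.2397 = 0.7603 → 76.03%.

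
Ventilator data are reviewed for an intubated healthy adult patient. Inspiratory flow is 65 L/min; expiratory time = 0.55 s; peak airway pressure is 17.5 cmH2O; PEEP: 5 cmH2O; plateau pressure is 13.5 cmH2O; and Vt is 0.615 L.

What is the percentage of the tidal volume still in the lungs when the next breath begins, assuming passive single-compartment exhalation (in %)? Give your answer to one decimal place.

Flow: 65 L/min ÷ 60 = 1.0833 L/s.
R = (PIP − Pplat)/V̇ = (17.5 − 13.5) / 1.0833 = 4.0/1.0833 = 3.692 cmH2O·s/L.
C = Vt/(Pplat − PEEP) = 615.0 / (13.5 − 5) = 615.0/8.5 = 72.353 mL/cmH2O.
τ = R × C = 3.692 × 0.07235 L/cmH2O = 0.2671 s.
Fraction remaining at end-expiration = e^(−Te/τ) = e^(−0.55/0.2671) = 0.1276 → 12.76%.

12.8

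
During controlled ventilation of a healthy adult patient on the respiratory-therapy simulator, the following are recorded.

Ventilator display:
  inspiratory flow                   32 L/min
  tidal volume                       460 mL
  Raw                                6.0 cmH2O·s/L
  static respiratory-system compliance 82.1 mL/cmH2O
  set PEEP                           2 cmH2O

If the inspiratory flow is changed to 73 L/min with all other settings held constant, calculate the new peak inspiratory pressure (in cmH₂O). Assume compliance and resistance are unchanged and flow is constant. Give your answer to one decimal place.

14.9

Flow: 32 L/min ÷ 60 = 0.5333 L/s.
New flow: 73 L/min ÷ 60 = 1.2167 L/s.
PIP = Vt/C + R·V̇ + PEEP (constant-flow equation of motion).
Only the resistive term changes: ΔPIP = R × ΔV̇ = 6.0 × (1.2167 − 0.5333) = 6.0 × 0.6834 = 4.1 cmH2O.
Original PIP = 460/82.1 + 6.0×0.5333 + 2 = 10.803 cmH2O; new PIP = 10.803 + (4.1) = 14.903 cmH2O.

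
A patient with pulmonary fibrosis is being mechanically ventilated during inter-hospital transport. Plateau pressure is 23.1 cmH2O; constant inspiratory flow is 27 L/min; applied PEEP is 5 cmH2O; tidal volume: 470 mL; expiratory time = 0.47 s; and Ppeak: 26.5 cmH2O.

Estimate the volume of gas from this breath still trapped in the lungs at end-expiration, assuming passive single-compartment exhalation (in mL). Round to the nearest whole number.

43

Flow: 27 L/min ÷ 60 = 0.45 L/s.
R = (PIP − Pplat)/V̇ = (26.5 − 23.1) / 0.45 = 3.4/0.45 = 7.556 cmH2O·s/L.
C = Vt/(Pplat − PEEP) = 470.0 / (23.1 − 5) = 470.0/18.1 = 25.967 mL/cmH2O.
τ = R × C = 7.556 × 0.02597 L/cmH2O = 0.1962 s.
Fraction remaining = e^(−Te/τ) = e^(−0.47/0.1962) = 0.09113.
Trapped volume = 470.0 × 0.09113 = 42.831 mL.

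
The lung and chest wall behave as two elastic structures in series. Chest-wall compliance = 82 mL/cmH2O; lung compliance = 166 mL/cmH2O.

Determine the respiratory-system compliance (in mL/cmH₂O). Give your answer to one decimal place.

Lung and chest wall are elastances in series: 1/Crs = 1/CL + 1/Ccw.
1/Crs = 1/166 + 1/82 = 0.01822.
Crs = 54.885 mL/cmH2O.

54.9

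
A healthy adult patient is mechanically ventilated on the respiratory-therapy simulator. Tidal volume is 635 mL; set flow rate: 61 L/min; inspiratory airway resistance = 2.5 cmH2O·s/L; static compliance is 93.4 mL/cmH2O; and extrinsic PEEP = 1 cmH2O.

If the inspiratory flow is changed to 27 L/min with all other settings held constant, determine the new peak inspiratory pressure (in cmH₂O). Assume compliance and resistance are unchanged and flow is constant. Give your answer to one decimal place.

Flow: 61 L/min ÷ 60 = 1.0167 L/s.
New flow: 27 L/min ÷ 60 = 0.45 L/s.
PIP = Vt/C + R·V̇ + PEEP (constant-flow equation of motion).
Only the resistive term changes: ΔPIP = R × ΔV̇ = 2.5 × (0.45 − 1.0167) = 2.5 × -0.5667 = -1.417 cmH2O.
Original PIP = 635/93.4 + 2.5×1.0167 + 1 = 10.34 cmH2O; new PIP = 10.34 + (-1.417) = 8.923 cmH2O.

8.9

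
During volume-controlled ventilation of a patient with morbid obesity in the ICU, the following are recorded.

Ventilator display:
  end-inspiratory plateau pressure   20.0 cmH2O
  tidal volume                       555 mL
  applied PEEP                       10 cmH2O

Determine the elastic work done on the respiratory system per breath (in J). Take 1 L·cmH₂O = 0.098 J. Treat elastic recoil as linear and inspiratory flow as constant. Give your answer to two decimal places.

0.27

Elastic work ≈ ½ × (Pplat − PEEP) × Vt = 0.5 × (20.0 − 10) × 0.555 L = 0.5 × 10.0 × 0.555 = 2.775 L·cmH2O.
× 0.098 J/(L·cmH2O) → 0.272 J.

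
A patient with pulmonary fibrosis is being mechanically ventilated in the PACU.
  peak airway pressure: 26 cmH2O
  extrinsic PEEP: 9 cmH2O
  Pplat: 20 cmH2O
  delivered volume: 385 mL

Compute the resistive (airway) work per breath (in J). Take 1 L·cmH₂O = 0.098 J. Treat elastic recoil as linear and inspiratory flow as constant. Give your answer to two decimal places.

0.23

With constant inspiratory flow the resistive pressure is constant at PIP − Pplat = 26 − 20 = 6.0 cmH2O, so resistive work = 6.0 × 0.385 = 2.31 L·cmH2O.
× 0.098 J/(L·cmH2O) → 0.2264 J.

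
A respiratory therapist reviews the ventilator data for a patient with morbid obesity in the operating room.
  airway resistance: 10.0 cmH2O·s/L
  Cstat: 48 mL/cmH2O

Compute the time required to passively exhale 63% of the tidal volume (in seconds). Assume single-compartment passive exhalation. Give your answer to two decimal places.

0.48

τ = R × C = 10.0 × 48 mL/cmH2O = 10.0 × 0.048 L/cmH2O = 0.48 s.
Exhaled fraction f = 1 − e^(−t/τ) → t = −τ·ln(1 − f) = −0.48·ln(0.37) = 0.4772 s.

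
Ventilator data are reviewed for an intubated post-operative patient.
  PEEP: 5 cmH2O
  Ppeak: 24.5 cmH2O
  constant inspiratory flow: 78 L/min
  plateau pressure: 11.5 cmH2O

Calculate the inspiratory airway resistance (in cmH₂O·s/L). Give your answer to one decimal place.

10.0

Flow: 78 L/min ÷ 60 = 1.3 L/s.
Raw = (PIP − Pplat) / flow = (24.5 − 11.5) / 1.3 = 13.0 / 1.3 = 10.0 cmH2O·s/L.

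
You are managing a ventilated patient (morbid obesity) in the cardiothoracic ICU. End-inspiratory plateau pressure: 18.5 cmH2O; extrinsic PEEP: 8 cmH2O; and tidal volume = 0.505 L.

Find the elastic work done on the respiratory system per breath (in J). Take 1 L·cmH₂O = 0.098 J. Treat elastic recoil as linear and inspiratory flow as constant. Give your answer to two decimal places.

Elastic work ≈ ½ × (Pplat − PEEP) × Vt = 0.5 × (18.5 − 8) × 0.505 L = 0.5 × 10.5 × 0.505 = 2.651 L·cmH2O.
× 0.098 J/(L·cmH2O) → 0.2598 J.

0.26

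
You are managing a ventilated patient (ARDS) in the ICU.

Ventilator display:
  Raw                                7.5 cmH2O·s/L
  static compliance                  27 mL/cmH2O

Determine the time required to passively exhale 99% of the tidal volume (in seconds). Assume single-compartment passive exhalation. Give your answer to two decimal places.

0.93

τ = R × C = 7.5 × 27 mL/cmH2O = 7.5 × 0.027 L/cmH2O = 0.2025 s.
Exhaled fraction f = 1 − e^(−t/τ) → t = −τ·ln(1 − f) = −0.2025·ln(0.01) = 0.9325 s.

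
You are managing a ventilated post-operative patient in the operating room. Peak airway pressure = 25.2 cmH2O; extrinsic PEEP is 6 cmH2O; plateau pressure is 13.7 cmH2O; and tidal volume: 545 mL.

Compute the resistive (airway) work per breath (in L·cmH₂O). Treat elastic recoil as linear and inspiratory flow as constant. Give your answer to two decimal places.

6.27

With constant inspiratory flow the resistive pressure is constant at PIP − Pplat = 25.2 − 13.7 = 11.5 cmH2O, so resistive work = 11.5 × 0.545 = 6.268 L·cmH2O.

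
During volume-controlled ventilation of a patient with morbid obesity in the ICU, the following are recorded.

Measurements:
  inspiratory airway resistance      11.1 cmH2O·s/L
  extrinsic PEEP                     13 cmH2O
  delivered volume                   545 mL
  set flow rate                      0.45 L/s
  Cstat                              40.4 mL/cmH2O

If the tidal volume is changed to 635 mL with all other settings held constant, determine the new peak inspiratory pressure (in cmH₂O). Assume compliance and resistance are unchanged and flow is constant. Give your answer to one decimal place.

33.7

PIP = Vt/C + R·V̇ + PEEP (constant-flow equation of motion).
Only the elastic term changes: ΔPIP = ΔVt / C = (635 − 545) / 40.4 = 2.228 cmH2O.
Original PIP = 545/40.4 + 11.1×0.45 + 13 = 31.485 cmH2O; new PIP = 31.485 + (2.228) = 33.713 cmH2O.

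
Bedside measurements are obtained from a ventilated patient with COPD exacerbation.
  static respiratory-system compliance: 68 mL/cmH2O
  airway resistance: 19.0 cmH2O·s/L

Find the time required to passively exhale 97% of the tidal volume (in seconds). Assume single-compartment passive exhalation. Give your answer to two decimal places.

4.53

τ = R × C = 19.0 × 68 mL/cmH2O = 19.0 × 0.068 L/cmH2O = 1.292 s.
Exhaled fraction f = 1 − e^(−t/τ) → t = −τ·ln(1 − f) = −1.292·ln(0.03) = 4.53 s.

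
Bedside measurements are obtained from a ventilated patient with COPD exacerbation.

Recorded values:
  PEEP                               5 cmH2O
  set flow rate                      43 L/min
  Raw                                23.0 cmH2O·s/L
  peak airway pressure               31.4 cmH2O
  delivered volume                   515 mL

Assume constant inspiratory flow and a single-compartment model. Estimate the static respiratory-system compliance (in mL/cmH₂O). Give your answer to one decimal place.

Flow: 43 L/min ÷ 60 = 0.7167 L/s.
Equation of motion (constant flow): PIP = Vt/C + R·V̇ + PEEP.
Vt/C = PIP − R·V̇ − PEEP = 31.4 − 23.0×0.7167 − 5 = 31.4 − 16.484 − 5 = 9.916 cmH2O.
C = Vt / 9.916 = 515 / 9.916 = 51.936 mL/cmH2O.

51.9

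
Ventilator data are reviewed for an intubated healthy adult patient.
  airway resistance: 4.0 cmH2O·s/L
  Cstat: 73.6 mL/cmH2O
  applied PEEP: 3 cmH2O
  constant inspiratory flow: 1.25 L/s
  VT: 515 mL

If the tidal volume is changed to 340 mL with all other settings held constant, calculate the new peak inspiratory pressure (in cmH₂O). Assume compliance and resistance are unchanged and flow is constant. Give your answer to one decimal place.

12.6

PIP = Vt/C + R·V̇ + PEEP (constant-flow equation of motion).
Only the elastic term changes: ΔPIP = ΔVt / C = (340 − 515) / 73.6 = -2.378 cmH2O.
Original PIP = 515/73.6 + 4.0×1.25 + 3 = 14.997 cmH2O; new PIP = 14.997 + (-2.378) = 12.619 cmH2O.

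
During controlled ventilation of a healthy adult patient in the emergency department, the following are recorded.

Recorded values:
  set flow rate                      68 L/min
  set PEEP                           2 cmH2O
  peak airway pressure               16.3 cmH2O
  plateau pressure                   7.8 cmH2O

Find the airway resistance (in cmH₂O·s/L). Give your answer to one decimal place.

Flow: 68 L/min ÷ 60 = 1.1333 L/s.
Raw = (PIP − Pplat) / flow = (16.3 − 7.8) / 1.1333 = 8.5 / 1.1333 = 7.5 cmH2O·s/L.

7.5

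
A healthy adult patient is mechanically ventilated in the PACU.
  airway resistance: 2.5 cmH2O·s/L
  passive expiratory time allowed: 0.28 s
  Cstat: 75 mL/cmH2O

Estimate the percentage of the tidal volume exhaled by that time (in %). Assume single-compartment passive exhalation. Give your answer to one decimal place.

77.5

τ = R × C = 2.5 × 75 mL/cmH2O = 2.5 × 0.075 L/cmH2O = 0.1875 s.
Passive exhalation: V(t)/V₀ = e^(−t/τ) = e^(−0.28/0.1875) = 0.2246.
Fraction exhaled = 1 − 0.2246 = 0.7754 → 77.54%.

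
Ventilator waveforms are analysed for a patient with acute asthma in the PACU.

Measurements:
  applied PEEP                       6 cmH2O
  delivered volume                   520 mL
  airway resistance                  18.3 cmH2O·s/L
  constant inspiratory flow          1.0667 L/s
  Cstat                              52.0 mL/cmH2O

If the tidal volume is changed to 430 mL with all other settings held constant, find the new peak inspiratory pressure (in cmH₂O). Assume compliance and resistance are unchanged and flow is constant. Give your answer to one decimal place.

33.8

PIP = Vt/C + R·V̇ + PEEP (constant-flow equation of motion).
Only the elastic term changes: ΔPIP = ΔVt / C = (430 − 520) / 52.0 = -1.731 cmH2O.
Original PIP = 520/52.0 + 18.3×1.0667 + 6 = 35.521 cmH2O; new PIP = 35.521 + (-1.731) = 33.79 cmH2O.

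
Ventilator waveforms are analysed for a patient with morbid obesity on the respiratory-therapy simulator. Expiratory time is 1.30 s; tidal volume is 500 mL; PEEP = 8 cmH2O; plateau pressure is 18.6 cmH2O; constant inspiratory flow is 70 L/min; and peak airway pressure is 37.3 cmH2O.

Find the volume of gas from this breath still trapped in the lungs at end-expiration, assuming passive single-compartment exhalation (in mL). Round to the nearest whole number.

90

Flow: 70 L/min ÷ 60 = 1.1667 L/s.
R = (PIP − Pplat)/V̇ = (37.3 − 18.6) / 1.1667 = 18.7/1.1667 = 16.028 cmH2O·s/L.
C = Vt/(Pplat − PEEP) = 500.0 / (18.6 − 8) = 500.0/10.6 = 47.17 mL/cmH2O.
τ = R × C = 16.028 × 0.04717 L/cmH2O = 0.756 s.
Fraction remaining = e^(−Te/τ) = e^(−1.30/0.756) = 0.1791.
Trapped volume = 500.0 × 0.1791 = 89.55 mL.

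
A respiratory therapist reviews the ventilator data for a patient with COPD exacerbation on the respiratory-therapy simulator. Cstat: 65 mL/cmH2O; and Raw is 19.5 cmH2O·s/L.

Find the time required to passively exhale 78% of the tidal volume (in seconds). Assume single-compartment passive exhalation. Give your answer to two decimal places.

1.92

τ = R × C = 19.5 × 65 mL/cmH2O = 19.5 × 0.065 L/cmH2O = 1.268 s.
Exhaled fraction f = 1 − e^(−t/τ) → t = −τ·ln(1 − f) = −1.268·ln(0.22) = 1.92 s.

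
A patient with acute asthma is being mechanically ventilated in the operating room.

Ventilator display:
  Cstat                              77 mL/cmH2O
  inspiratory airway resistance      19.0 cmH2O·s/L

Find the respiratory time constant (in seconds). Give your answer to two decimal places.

1.46

τ = R × C = 19.0 × 77 mL/cmH2O = 19.0 × 0.077 L/cmH2O = 1.463 s.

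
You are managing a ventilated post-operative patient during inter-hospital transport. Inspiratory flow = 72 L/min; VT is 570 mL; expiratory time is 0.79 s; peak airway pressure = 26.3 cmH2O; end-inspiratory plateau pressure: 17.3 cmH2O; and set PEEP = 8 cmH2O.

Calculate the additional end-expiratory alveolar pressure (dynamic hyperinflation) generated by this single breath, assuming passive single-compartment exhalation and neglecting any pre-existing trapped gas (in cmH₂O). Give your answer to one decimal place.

Flow: 72 L/min ÷ 60 = 1.2 L/s.
R = (PIP − Pplat)/V̇ = (26.3 − 17.3) / 1.2 = 9.0/1.2 = 7.5 cmH2O·s/L.
C = Vt/(Pplat − PEEP) = 570.0 / (17.3 − 8) = 570.0/9.3 = 61.29 mL/cmH2O.
τ = R × C = 7.5 × 0.06129 L/cmH2O = 0.4597 s.
Fraction remaining = e^(−Te/τ) = e^(−0.79/0.4597) = 0.1793; trapped volume = 570.0 × 0.1793 = 102.2 mL.
Additional alveolar pressure from trapping ≈ V_trapped / C = 102.2 / 61.29 = 1.667 cmH2O.

1.7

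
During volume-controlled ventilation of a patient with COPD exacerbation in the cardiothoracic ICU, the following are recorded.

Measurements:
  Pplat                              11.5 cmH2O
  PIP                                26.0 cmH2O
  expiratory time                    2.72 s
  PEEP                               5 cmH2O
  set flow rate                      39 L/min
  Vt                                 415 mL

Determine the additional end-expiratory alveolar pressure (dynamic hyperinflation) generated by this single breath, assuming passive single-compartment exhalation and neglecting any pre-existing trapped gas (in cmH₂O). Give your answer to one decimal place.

Flow: 39 L/min ÷ 60 = 0.65 L/s.
R = (PIP − Pplat)/V̇ = (26.0 − 11.5) / 0.65 = 14.5/0.65 = 22.308 cmH2O·s/L.
C = Vt/(Pplat − PEEP) = 415.0 / (11.5 − 5) = 415.0/6.5 = 63.846 mL/cmH2O.
τ = R × C = 22.308 × 0.06385 L/cmH2O = 1.424 s.
Fraction remaining = e^(−Te/τ) = e^(−2.72/1.424) = 0.1481; trapped volume = 415.0 × 0.1481 = 61.462 mL.
Additional alveolar pressure from trapping ≈ V_trapped / C = 61.462 / 63.846 = 0.9627 cmH2O.

1.0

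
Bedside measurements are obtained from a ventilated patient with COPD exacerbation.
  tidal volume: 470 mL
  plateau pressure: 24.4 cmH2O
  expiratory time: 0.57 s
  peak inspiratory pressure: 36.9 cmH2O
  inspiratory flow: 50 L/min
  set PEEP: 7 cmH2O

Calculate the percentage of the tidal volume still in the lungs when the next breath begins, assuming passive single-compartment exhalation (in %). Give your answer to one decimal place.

Flow: 50 L/min ÷ 60 = 0.8333 L/s.
R = (PIP − Pplat)/V̇ = (36.9 − 24.4) / 0.8333 = 12.5/0.8333 = 15.001 cmH2O·s/L.
C = Vt/(Pplat − PEEP) = 470.0 / (24.4 − 7) = 470.0/17.4 = 27.011 mL/cmH2O.
τ = R × C = 15.001 × 0.02701 L/cmH2O = 0.4052 s.
Fraction remaining at end-expiration = e^(−Te/τ) = e^(−0.57/0.4052) = 0.2449 → 24.49%.

24.5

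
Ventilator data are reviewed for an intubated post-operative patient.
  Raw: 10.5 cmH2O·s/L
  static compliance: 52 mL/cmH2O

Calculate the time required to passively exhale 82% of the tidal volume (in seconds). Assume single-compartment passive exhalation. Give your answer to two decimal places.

0.94

τ = R × C = 10.5 × 52 mL/cmH2O = 10.5 × 0.052 L/cmH2O = 0.546 s.
Exhaled fraction f = 1 − e^(−t/τ) → t = −τ·ln(1 − f) = −0.546·ln(0.18) = 0.9363 s.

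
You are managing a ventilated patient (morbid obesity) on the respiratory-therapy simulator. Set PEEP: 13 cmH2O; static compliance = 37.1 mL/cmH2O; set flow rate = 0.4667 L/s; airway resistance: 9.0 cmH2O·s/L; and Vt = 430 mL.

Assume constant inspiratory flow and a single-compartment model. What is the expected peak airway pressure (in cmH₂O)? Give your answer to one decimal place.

Equation of motion (constant flow): PIP = Vt/C + R·V̇ + PEEP.
PIP = 430/37.1 + 9.0×0.4667 + 13 = 11.59 + 4.2 + 13 = 28.79 cmH2O.

28.8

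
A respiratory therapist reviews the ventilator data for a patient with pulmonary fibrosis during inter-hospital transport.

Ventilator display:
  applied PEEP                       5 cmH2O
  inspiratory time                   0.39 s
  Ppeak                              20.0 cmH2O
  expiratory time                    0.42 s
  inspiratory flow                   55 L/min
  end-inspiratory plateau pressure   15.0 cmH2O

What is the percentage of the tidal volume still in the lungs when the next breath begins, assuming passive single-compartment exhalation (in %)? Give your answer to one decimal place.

Flow: 55 L/min ÷ 60 = 0.9167 L/s.
Vt = flow × Ti = 0.9167 L/s × 0.39 s × 1000 mL/L = 357.51 mL.
R = (PIP − Pplat)/V̇ = (20.0 − 15.0) / 0.9167 = 5.0/0.9167 = 5.454 cmH2O·s/L.
C = Vt/(Pplat − PEEP) = 357.51 / (15.0 − 5) = 357.51/10.0 = 35.751 mL/cmH2O.
τ = R × C = 5.454 × 0.03575 L/cmH2O = 0.195 s.
Fraction remaining at end-expiration = e^(−Te/τ) = e^(−0.42/0.195) = 0.116 → 11.6%.

11.6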